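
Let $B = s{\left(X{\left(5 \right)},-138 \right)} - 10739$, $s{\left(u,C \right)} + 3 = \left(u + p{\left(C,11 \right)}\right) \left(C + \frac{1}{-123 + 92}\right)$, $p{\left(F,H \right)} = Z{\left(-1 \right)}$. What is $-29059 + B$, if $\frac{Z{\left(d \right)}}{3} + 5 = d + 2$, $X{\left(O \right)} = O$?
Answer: $- \frac{1203878}{31} \approx -38835.0$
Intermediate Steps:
$Z{\left(d \right)} = -9 + 3 d$ ($Z{\left(d \right)} = -15 + 3 \left(d + 2\right) = -15 + 3 \left(2 + d\right) = -15 + \left(6 + 3 d\right) = -9 + 3 d$)
$p{\left(F,H \right)} = -12$ ($p{\left(F,H \right)} = -9 + 3 \left(-1\right) = -9 - 3 = -12$)
$s{\left(u,C \right)} = -3 + \left(-12 + u\right) \left(- \frac{1}{31} + C\right)$ ($s{\left(u,C \right)} = -3 + \left(u - 12\right) \left(C + \frac{1}{-123 + 92}\right) = -3 + \left(-12 + u\right) \left(C + \frac{1}{-31}\right) = -3 + \left(-12 + u\right) \left(C - \frac{1}{31}\right) = -3 + \left(-12 + u\right) \left(- \frac{1}{31} + C\right)$)
$B = - \frac{303049}{31}$ ($B = \left(- \frac{81}{31} - -1656 - \frac{5}{31} - 690\right) - 10739 = \left(- \frac{81}{31} + 1656 - \frac{5}{31} - 690\right) - 10739 = \frac{29860}{31} - 10739 = - \frac{303049}{31} \approx -9775.8$)
$-29059 + B = -29059 - \frac{303049}{31} = - \frac{1203878}{31}$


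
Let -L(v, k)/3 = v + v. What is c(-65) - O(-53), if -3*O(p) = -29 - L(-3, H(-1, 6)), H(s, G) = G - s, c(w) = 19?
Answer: 10/3 ≈ 3.3333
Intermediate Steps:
L(v, k) = -6*v (L(v, k) = -3*(v + v) = -6*v)
O(p) = 47/3 (O(p) = -(-29 - (-6)*(-3))/3 = -(-29 - 1*18)/3 = -(-29 - 18)/3 = -⅓*(-47) = 47/3)
c(-65) - O(-53) = 19 - 1*47/3 = 19 - 47/3 = 10/3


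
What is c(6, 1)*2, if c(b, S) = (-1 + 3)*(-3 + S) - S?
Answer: -10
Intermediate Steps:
c(b, S) = -6 + S (c(b, S) = 2*(-3 + S) - S = (-6 + 2*S) - S = -6 + S)
c(6, 1)*2 = (-6 + 1)*2 = -5*2 = -10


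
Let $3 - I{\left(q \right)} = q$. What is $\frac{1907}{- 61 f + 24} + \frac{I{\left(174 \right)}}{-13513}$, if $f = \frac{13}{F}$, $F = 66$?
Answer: $\frac{1700908467}{10688783} \approx 159.13$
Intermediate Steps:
$I{\left(q \right)} = 3 - q$
$f = \frac{13}{66} \approx 0.19697$
$\frac{1907}{- 61 f + 24} + \frac{I{\left(174 \right)}}{-13513} = \frac{1907}{\left(-61\right) \frac{13}{66} + 24} + \frac{3 - 174}{-13513} = \frac{1907}{- \frac{793}{66} + 24} + \left(3 - 174\right) \left(- \frac{1}{13513}\right) = \frac{1907}{\frac{791}{66}} - - \frac{171}{13513} = 1907 \cdot \frac{66}{791} + \frac{171}{13513} = \frac{125862}{791} + \frac{171}{13513} = \frac{1700908467}{10688783}$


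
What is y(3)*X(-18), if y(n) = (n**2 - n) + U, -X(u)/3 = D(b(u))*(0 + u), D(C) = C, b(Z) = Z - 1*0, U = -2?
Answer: -3888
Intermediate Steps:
b(Z) = Z (b(Z) = Z + 0 = Z)
X(u) = -3*u**2 (X(u) = -3*u*(0 + u) = -3*u*u = -3*u**2)
y(n) = -2 + n**2 - n (y(n) = (n**2 - n) - 2 = -2 + n**2 - n)
y(3)*X(-18) = (-2 + 3**2 - 1*3)*(-3*(-18)**2) = (-2 + 9 - 3)*(-3*324) = 4*(-972) = -3888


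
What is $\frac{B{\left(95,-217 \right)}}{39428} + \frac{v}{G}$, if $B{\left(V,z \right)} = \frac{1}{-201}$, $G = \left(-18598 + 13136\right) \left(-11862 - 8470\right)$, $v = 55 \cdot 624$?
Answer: $\frac{2614191419}{8462511323988} \approx 0.00030891$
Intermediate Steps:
$v = 34320$
$G = 111053384$ ($G = \left(-5462\right) \left(-20332\right) = 111053384$)
$B{\left(V,z \right)} = - \frac{1}{201}$
$\frac{B{\left(95,-217 \right)}}{39428} + \frac{v}{G} = - \frac{1}{201 \cdot 39428} + \frac{34320}{111053384} = \left(- \frac{1}{201}\right) \frac{1}{39428} + 34320 \cdot \frac{1}{111053384} = - \frac{1}{7925028} + \frac{330}{1067821} = \frac{2614191419}{8462511323988}$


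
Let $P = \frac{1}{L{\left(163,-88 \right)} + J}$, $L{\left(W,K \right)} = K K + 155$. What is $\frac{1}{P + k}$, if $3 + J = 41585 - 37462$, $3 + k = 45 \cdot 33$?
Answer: $\frac{12019}{17812159} \approx 0.00067476$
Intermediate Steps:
$k = 1482$ ($k = -3 + 45 \cdot 33 = -3 + 1485 = 1482$)
$L{\left(W,K \right)} = 155 + K^{2}$ ($L{\left(W,K \right)} = K^{2} + 155 = 155 + K^{2}$)
$J = 4120$ ($J = -3 + \left(41585 - 37462\right) = -3 + 4123 = 4120$)
$P = \frac{1}{12019}$ ($P = \frac{1}{\left(155 + \left(-88\right)^{2}\right) + 4120} = \frac{1}{\left(155 + 7744\right) + 4120} = \frac{1}{7899 + 4120} = \frac{1}{12019} \approx 8.3202 \cdot 10^{-5}$)
$\frac{1}{P + k} = \frac{1}{\frac{1}{12019} + 1482} = \frac{1}{\frac{17812159}{12019}} = \frac{12019}{17812159}$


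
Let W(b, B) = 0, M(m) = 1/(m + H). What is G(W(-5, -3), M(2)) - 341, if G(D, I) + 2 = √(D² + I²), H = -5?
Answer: -1028/3 ≈ -342.67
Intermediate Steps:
M(m) = 1/(-5 + m) (M(m) = 1/(m - 5) = 1/(-5 + m))
G(D, I) = -2 + √(D² + I²)
G(W(-5, -3), M(2)) - 341 = (-2 + √(0² + (1/(-5 + 2))²)) - 341 = (-2 + √(0 + (1/(-3))²)) - 341 = (-2 + √(0 + (-⅓)²)) - 341 = (-2 + √(0 + ⅑)) - 341 = (-2 + √(⅑)) - 341 = (-2 + ⅓) - 341 = -5/3 - 341 = -1028/3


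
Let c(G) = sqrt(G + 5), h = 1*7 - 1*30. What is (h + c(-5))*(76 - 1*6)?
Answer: -1610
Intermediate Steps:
h = -23 (h = 7 - 30 = -23)
c(G) = sqrt(5 + G)
(h + c(-5))*(76 - 1*6) = (-23 + sqrt(5 - 5))*(76 - 1*6) = (-23 + sqrt(0))*(76 - 6) = (-23 + 0)*70 = -23*70 = -1610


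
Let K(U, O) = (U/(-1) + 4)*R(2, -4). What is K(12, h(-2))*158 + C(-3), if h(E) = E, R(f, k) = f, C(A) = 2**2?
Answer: -2524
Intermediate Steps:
C(A) = 4
K(U, O) = 8 - 2*U (K(U, O) = (U/(-1) + 4)*2 = (U*(-1) + 4)*2 = (-U + 4)*2 = (4 - U)*2 = 8 - 2*U)
K(12, h(-2))*158 + C(-3) = (8 - 2*12)*158 + 4 = (8 - 24)*158 + 4 = -16*158 + 4 = -2528 + 4 = -2524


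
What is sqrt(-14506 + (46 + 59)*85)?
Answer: I*sqrt(5581) ≈ 74.706*I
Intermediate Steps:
sqrt(-14506 + (46 + 59)*85) = sqrt(-14506 + 105*85) = sqrt(-14506 + 8925) = sqrt(-5581) = I*sqrt(5581)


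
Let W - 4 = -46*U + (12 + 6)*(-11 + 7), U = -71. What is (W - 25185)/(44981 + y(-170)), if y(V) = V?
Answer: -2443/4979 ≈ -0.49066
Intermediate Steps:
W = 3198 (W = 4 + (-46*(-71) + (12 + 6)*(-11 + 7)) = 4 + (3266 + 18*(-4)) = 4 + (3266 - 72) = 4 + 3194 = 3198)
(W - 25185)/(44981 + y(-170)) = (3198 - 25185)/(44981 - 170) = -21987/44811 = -21987*1/44811 = -2443/4979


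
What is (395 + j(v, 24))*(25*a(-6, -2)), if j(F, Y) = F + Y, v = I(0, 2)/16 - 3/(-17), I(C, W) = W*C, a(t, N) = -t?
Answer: 1068900/17 ≈ 62877.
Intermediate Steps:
I(C, W) = C*W
v = 3/17 (v = (0*2)/16 - 3/(-17) = 0*(1/16) - 3*(-1/17) = 0 + 3/17 = 3/17 ≈ 0.17647)
(395 + j(v, 24))*(25*a(-6, -2)) = (395 + (3/17 + 24))*(25*(-1*(-6))) = (395 + 411/17)*(25*6) = (7126/17)*150 = 1068900/17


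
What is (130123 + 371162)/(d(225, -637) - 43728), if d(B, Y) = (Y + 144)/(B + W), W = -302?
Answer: -38598945/3366563 ≈ -11.465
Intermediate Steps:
d(B, Y) = (144 + Y)/(-302 + B) (d(B, Y) = (Y + 144)/(B - 302) = (144 + Y)/(-302 + B))
(130123 + 371162)/(d(225, -637) - 43728) = (130123 + 371162)/((144 - 637)/(-302 + 225) - 43728) = 501285/(-493/(-77) - 43728) = 501285/(-1/77*(-493) - 43728) = 501285/(493/77 - 43728) = 501285/(-3366563/77) = 501285*(-77/3366563) = -38598945/3366563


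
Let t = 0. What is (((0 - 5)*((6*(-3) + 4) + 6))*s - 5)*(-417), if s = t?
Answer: 2085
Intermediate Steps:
s = 0
(((0 - 5)*((6*(-3) + 4) + 6))*s - 5)*(-417) = (((0 - 5)*((6*(-3) + 4) + 6))*0 - 5)*(-417) = (-5*((-18 + 4) + 6)*0 - 5)*(-417) = (-5*(-14 + 6)*0 - 5)*(-417) = (-5*(-8)*0 - 5)*(-417) = (40*0 - 5)*(-417) = (0 - 5)*(-417) = -5*(-417) = 2085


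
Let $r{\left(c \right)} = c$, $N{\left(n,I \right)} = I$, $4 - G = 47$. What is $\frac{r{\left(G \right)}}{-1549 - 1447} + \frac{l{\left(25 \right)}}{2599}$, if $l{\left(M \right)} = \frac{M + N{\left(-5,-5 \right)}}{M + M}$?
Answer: $\frac{564777}{38933020} \approx 0.014506$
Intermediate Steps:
$G = -43$ ($G = 4 - 47 = -43$)
$l{\left(M \right)} = \frac{-5 + M}{2 M}$ ($l{\left(M \right)} = \frac{M - 5}{M + M} = \frac{-5 + M}{2 M}$)
$\frac{r{\left(G \right)}}{-1549 - 1447} + \frac{l{\left(25 \right)}}{2599} = - \frac{43}{-1549 - 1447} + \frac{\frac{1}{2} \cdot \frac{1}{25} \left(-5 + 25\right)}{2599} = - \frac{43}{-1549 - 1447} + \frac{1}{2} \cdot \frac{1}{25} \cdot 20 \cdot \frac{1}{2599} = - \frac{43}{-2996} + \frac{2}{5} \cdot \frac{1}{2599} = \left(-43\right) \left(- \frac{1}{2996}\right) + \frac{2}{12995} = \frac{43}{2996} + \frac{2}{12995} = \frac{564777}{38933020}$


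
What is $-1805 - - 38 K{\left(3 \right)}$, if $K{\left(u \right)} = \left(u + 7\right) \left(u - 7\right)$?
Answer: $-3325$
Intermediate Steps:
$K{\left(u \right)} = \left(-7 + u\right) \left(7 + u\right)$ ($K{\left(u \right)} = \left(7 + u\right) \left(-7 + u\right) = \left(-7 + u\right) \left(7 + u\right)$)
$-1805 - - 38 K{\left(3 \right)} = -1805 - - 38 \left(-49 + 3^{2}\right) = -1805 - - 38 \left(-49 + 9\right) = -1805 - \left(-38\right) \left(-40\right) = -1805 - 1520 = -3325$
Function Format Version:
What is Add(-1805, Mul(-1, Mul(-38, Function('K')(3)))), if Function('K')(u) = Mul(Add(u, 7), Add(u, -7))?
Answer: -3325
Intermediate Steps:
Function('K')(u) = Mul(Add(-7, u), Add(7, u)) (Function('K')(u) = Mul(Add(7, u), Add(-7, u)) = Mul(Add(-7, u), Add(7, u)))
Add(-1805, Mul(-1, Mul(-38, Function('K')(3)))) = Add(-1805, Mul(-1, Mul(-38, Add(-49, Pow(3, 2))))) = Add(-1805, Mul(-1, Mul(-38, Add(-49, 9)))) = Add(-1805, Mul(-1, Mul(-38, -40))) = Add(-1805, Mul(-1, 1520)) = Add(-1805, -1520) = -3325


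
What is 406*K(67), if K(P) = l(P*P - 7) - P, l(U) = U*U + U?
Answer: 8157652034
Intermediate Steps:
l(U) = U + U² (l(U) = U² + U = U + U²)
K(P) = -P + (-7 + P²)*(-6 + P²) (K(P) = (P*P - 7)*(1 + (P*P - 7)) - P = (P² - 7)*(1 + (P² - 7)) - P = (-7 + P²)*(1 + (-7 + P²)) - P = (-7 + P²)*(-6 + P²) - P = -P + (-7 + P²)*(-6 + P²))
406*K(67) = 406*(-1*67 + (-7 + 67²)*(-6 + 67²)) = 406*(-67 + (-7 + 4489)*(-6 + 4489)) = 406*(-67 + 4482*4483) = 406*(-67 + 20092806) = 406*20092739 = 8157652034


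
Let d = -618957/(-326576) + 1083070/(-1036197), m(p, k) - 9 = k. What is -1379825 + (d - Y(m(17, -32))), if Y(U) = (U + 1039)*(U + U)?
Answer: -451113125954818799/338397071472 ≈ -1.3331e+6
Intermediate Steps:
m(p, k) = 9 + k
d = 287656718209/338397071472 (d = -618957*(-1/326576) + 1083070*(-1/1036197) = 618957/326576 - 1083070/1036197 = 287656718209/338397071472 ≈ 0.85006)
Y(U) = 2*U*(1039 + U) (Y(U) = (1039 + U)*(2*U) = 2*U*(1039 + U))
-1379825 + (d - Y(m(17, -32))) = -1379825 + (287656718209/338397071472 - 2*(9 - 32)*(1039 + (9 - 32))) = -1379825 + (287656718209/338397071472 - 2*(-23)*(1039 - 23)) = -1379825 + (287656718209/338397071472 - 2*(-23)*1016) = -1379825 + (287656718209/338397071472 - 1*(-46736)) = -1379825 + (287656718209/338397071472 + 46736) = -1379825 + 15815613189033601/338397071472 = -451113125954818799/338397071472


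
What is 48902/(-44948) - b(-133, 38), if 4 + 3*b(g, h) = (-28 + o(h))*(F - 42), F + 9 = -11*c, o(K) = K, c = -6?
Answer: -3354557/67422 ≈ -49.755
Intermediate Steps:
F = 57 (F = -9 - 11*(-6) = -9 + 66 = 57)
b(g, h) = -424/3 + 5*h (b(g, h) = -4/3 + ((-28 + h)*(57 - 42))/3 = -4/3 + ((-28 + h)*15)/3 = -4/3 + (-420 + 15*h)/3 = -4/3 + (-140 + 5*h) = -424/3 + 5*h)
48902/(-44948) - b(-133, 38) = 48902/(-44948) - (-424/3 + 5*38) = 48902*(-1/44948) - (-424/3 + 190) = -24451/22474 - 1*146/3 = -24451/22474 - 146/3 = -3354557/67422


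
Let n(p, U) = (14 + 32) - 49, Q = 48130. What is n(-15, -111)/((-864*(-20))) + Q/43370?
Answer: 27718543/24981120 ≈ 1.1096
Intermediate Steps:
n(p, U) = -3 (n(p, U) = 46 - 49 = -3)
n(-15, -111)/((-864*(-20))) + Q/43370 = -3/((-864*(-20))) + 48130/43370 = -3/17280 + 48130*(1/43370) = -3*1/17280 + 4813/4337 = -1/5760 + 4813/4337 = 27718543/24981120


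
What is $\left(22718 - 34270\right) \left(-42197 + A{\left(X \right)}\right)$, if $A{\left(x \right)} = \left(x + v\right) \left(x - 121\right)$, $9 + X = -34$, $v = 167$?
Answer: $722381216$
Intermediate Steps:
$X = -43$ ($X = -9 - 34 = -43$)
$A{\left(x \right)} = \left(-121 + x\right) \left(167 + x\right)$ ($A{\left(x \right)} = \left(x + 167\right) \left(x - 121\right) = \left(167 + x\right) \left(-121 + x\right) = \left(-121 + x\right) \left(167 + x\right)$)
$\left(22718 - 34270\right) \left(-42197 + A{\left(X \right)}\right) = \left(22718 - 34270\right) \left(-42197 + \left(-20207 + \left(-43\right)^{2} + 46 \left(-43\right)\right)\right) = - 11552 \left(-42197 - 20336\right) = \left(-11552\right) \left(-62533\right) = 722381216$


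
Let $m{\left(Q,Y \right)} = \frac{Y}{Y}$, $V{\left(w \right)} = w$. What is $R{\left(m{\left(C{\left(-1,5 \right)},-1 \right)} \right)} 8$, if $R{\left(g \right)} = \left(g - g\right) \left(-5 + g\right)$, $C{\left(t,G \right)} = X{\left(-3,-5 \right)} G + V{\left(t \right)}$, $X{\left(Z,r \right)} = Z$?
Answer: $0$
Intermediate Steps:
$C{\left(t,G \right)} = t - 3 G$ ($C{\left(t,G \right)} = - 3 G + t = t - 3 G$)
$m{\left(Q,Y \right)} = 1$
$R{\left(g \right)} = 0$ ($R{\left(g \right)} = 0 \left(-5 + g\right) = 0$)
$R{\left(m{\left(C{\left(-1,5 \right)},-1 \right)} \right)} 8 = 0 \cdot 8 = 0$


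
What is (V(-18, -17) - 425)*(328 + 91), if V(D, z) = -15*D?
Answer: -64945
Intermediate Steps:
(V(-18, -17) - 425)*(328 + 91) = (-15*(-18) - 425)*(328 + 91) = (270 - 425)*419 = -155*419 = -64945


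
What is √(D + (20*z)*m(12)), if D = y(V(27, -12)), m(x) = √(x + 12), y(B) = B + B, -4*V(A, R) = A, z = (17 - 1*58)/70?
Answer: √(-2646 - 4592*√6)/14 ≈ 8.4195*I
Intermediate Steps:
z = -41/70 (z = (17 - 58)*(1/70) = -41*1/70 = -41/70 ≈ -0.58571)
V(A, R) = -A/4
y(B) = 2*B
m(x) = √(12 + x)
D = -27/2 (D = 2*(-¼*27) = 2*(-27/4) = -27/2 ≈ -13.500)
√(D + (20*z)*m(12)) = √(-27/2 + (20*(-41/70))*√(12 + 12)) = √(-27/2 - 164*√6/7)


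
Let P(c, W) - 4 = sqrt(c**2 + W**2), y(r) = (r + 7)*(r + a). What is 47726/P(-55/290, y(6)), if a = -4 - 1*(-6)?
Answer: -642201056/36331321 + 2768108*sqrt(36385145)/36331321 ≈ 441.91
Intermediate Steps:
a = 2 (a = -4 + 6 = 2)
y(r) = (2 + r)*(7 + r) (y(r) = (r + 7)*(r + 2) = (7 + r)*(2 + r) = (2 + r)*(7 + r))
P(c, W) = 4 + sqrt(W**2 + c**2) (P(c, W) = 4 + sqrt(c**2 + W**2) = 4 + sqrt(W**2 + c**2))
47726/P(-55/290, y(6)) = 47726/(4 + sqrt((14 + 6**2 + 9*6)**2 + (-55/290)**2)) = 47726/(4 + sqrt((14 + 36 + 54)**2 + (-55*1/290)**2)) = 47726/(4 + sqrt(104**2 + (-11/58)**2)) = 47726/(4 + sqrt(10816 + 121/3364)) = 47726/(4 + sqrt(36385145/3364)) = 47726/(4 + sqrt(36385145)/58)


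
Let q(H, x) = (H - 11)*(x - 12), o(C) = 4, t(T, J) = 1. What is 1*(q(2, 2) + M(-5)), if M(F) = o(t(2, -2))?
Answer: 94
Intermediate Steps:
q(H, x) = (-12 + x)*(-11 + H) (q(H, x) = (-11 + H)*(-12 + x) = (-12 + x)*(-11 + H))
M(F) = 4
1*(q(2, 2) + M(-5)) = 1*((132 - 12*2 - 11*2 + 2*2) + 4) = 1*((132 - 24 - 22 + 4) + 4) = 1*(90 + 4) = 1*94 = 94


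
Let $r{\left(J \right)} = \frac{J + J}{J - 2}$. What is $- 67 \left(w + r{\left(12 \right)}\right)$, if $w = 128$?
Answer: $- \frac{43684}{5} \approx -8736.8$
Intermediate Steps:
$r{\left(J \right)} = \frac{2 J}{-2 + J}$
$- 67 \left(w + r{\left(12 \right)}\right) = - 67 \left(128 + 2 \cdot 12 \frac{1}{-2 + 12}\right) = - 67 \left(128 + 2 \cdot 12 \cdot \frac{1}{10}\right) = - 67 \left(128 + \frac{12}{5}\right) = - \frac{67 \cdot 652}{5} = \left(-1\right) \frac{43684}{5} = - \frac{43684}{5}$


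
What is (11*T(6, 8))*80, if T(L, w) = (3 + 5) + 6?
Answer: 12320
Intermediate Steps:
T(L, w) = 14 (T(L, w) = 8 + 6 = 14)
(11*T(6, 8))*80 = (11*14)*80 = 154*80 = 12320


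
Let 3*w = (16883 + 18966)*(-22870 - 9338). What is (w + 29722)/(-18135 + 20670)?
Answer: -128281714/845 ≈ -1.5181e+5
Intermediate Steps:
w = -384874864 (w = ((16883 + 18966)*(-22870 - 9338))/3 = (35849*(-32208))/3 = (1/3)*(-1154624592) = -384874864)
(w + 29722)/(-18135 + 20670) = (-384874864 + 29722)/(-18135 + 20670) = -384845142/2535 = -384845142*1/2535 = -128281714/845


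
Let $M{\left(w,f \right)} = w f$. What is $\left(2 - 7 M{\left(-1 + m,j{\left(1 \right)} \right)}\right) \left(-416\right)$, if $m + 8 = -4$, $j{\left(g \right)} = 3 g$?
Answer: $-114400$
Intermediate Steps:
$m = -12$ ($m = -8 - 4 = -12$)
$M{\left(w,f \right)} = f w$
$\left(2 - 7 M{\left(-1 + m,j{\left(1 \right)} \right)}\right) \left(-416\right) = \left(2 - 7 \cdot 3 \cdot 1 \left(-1 - 12\right)\right) \left(-416\right) = \left(2 - 7 \cdot 3 \left(-13\right)\right) \left(-416\right) = \left(2 - -273\right) \left(-416\right) = \left(2 + 273\right) \left(-416\right) = 275 \left(-416\right) = -114400$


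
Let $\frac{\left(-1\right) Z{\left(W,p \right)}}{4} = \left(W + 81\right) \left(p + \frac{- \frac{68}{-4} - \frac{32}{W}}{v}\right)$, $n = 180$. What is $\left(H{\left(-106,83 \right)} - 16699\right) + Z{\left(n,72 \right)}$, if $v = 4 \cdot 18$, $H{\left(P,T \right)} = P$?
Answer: $- \frac{8299523}{90} \approx -92217.0$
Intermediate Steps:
$v = 72$
$Z{\left(W,p \right)} = - 4 \left(81 + W\right) \left(\frac{17}{72} + p - \frac{4}{9 W}\right)$ ($Z{\left(W,p \right)} = - 4 \left(W + 81\right) \left(p + \frac{- \frac{68}{-4} - \frac{32}{W}}{72}\right) = - 4 \left(81 + W\right) \left(p + \left(\left(-68\right) \left(- \frac{1}{4}\right) - \frac{32}{W}\right) \frac{1}{72}\right) = - 4 \left(81 + W\right) \left(p + \left(17 - \frac{32}{W}\right) \frac{1}{72}\right) = - 4 \left(81 + W\right) \left(p + \left(\frac{17}{72} - \frac{4}{9 W}\right)\right) = - 4 \left(81 + W\right) \left(\frac{17}{72} + p - \frac{4}{9 W}\right)$)
$\left(H{\left(-106,83 \right)} - 16699\right) + Z{\left(n,72 \right)} = \left(-106 - 16699\right) + \frac{2592 - 180 \left(1345 + 17 \cdot 180 + 5832 \cdot 72 + 72 \cdot 180 \cdot 72\right)}{18 \cdot 180} = -16805 + \frac{1}{18} \cdot \frac{1}{180} \left(2592 - 180 \left(1345 + 3060 + 419904 + 933120\right)\right) = -16805 + \frac{1}{18} \cdot \frac{1}{180} \left(2592 - 180 \cdot 1357429\right) = -16805 + \frac{1}{18} \cdot \frac{1}{180} \left(2592 - 244337220\right) = -16805 + \frac{1}{18} \cdot \frac{1}{180} \left(-244334628\right) = -16805 - \frac{6787073}{90} = - \frac{8299523}{90}$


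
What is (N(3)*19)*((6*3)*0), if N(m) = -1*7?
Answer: 0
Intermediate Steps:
N(m) = -7
(N(3)*19)*((6*3)*0) = (-7*19)*((6*3)*0) = -2394*0 = -133*0 = 0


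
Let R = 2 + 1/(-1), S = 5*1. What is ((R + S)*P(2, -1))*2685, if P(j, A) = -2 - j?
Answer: -64440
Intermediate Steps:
S = 5
R = 1 (R = 2 - 1 = 1)
((R + S)*P(2, -1))*2685 = ((1 + 5)*(-2 - 1*2))*2685 = (6*(-2 - 2))*2685 = (6*(-4))*2685 = -24*2685 = -64440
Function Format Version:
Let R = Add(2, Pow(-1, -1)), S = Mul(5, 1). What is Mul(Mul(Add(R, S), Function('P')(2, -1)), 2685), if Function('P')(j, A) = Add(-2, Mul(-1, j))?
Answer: -64440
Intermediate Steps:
S = 5
R = 1 (R = Add(2, -1) = 1)
Mul(Mul(Add(R, S), Function('P')(2, -1)), 2685) = Mul(Mul(Add(1, 5), Add(-2, Mul(-1, 2))), 2685) = Mul(Mul(6, Add(-2, -2)), 2685) = Mul(Mul(6, -4), 2685) = Mul(-24, 2685) = -64440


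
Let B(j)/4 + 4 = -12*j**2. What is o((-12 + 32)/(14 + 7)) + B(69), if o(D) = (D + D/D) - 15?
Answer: -4799698/21 ≈ -2.2856e+5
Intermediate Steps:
B(j) = -16 - 48*j**2 (B(j) = -16 + 4*(-12*j**2) = -16 - 48*j**2)
o(D) = -14 + D (o(D) = (D + 1) - 15 = (1 + D) - 15 = -14 + D)
o((-12 + 32)/(14 + 7)) + B(69) = (-14 + (-12 + 32)/(14 + 7)) + (-16 - 48*69**2) = (-14 + 20/21) + (-16 - 48*4761) = (-14 + 20*(1/21)) + (-16 - 228528) = (-14 + 20/21) - 228544 = -274/21 - 228544 = -4799698/21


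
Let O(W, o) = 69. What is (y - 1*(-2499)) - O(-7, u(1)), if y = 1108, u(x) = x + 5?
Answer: 3538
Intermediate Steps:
u(x) = 5 + x
(y - 1*(-2499)) - O(-7, u(1)) = (1108 - 1*(-2499)) - 1*69 = (1108 + 2499) - 69 = 3607 - 69 = 3538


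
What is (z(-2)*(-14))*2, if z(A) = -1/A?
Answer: -14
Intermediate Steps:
(z(-2)*(-14))*2 = (-1/(-2)*(-14))*2 = (-1*(-½)*(-14))*2 = ((½)*(-14))*2 = -7*2 = -14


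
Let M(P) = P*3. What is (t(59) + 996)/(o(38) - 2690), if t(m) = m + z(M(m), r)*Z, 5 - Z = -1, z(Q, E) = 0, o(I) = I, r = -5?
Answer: -1055/2652 ≈ -0.39781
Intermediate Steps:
M(P) = 3*P
Z = 6 (Z = 5 - 1*(-1) = 5 + 1 = 6)
t(m) = m (t(m) = m + 0*6 = m + 0 = m)
(t(59) + 996)/(o(38) - 2690) = (59 + 996)/(38 - 2690) = 1055/(-2652) = 1055*(-1/2652) = -1055/2652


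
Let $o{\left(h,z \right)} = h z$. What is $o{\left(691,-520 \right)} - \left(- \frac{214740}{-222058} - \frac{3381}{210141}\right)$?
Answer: $- \frac{2794528277609867}{7777248363} \approx -3.5932 \cdot 10^{5}$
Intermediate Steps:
$o{\left(691,-520 \right)} - \left(- \frac{214740}{-222058} - \frac{3381}{210141}\right) = 691 \left(-520\right) - \left(- \frac{214740}{-222058} - \frac{3381}{210141}\right) = -359320 - \left(\left(-214740\right) \left(- \frac{1}{222058}\right) - \frac{1127}{70047}\right) = -359320 - \left(\frac{107370}{111029} - \frac{1127}{70047}\right) = -359320 - \frac{7395816707}{7777248363} = - \frac{2794528277609867}{7777248363}$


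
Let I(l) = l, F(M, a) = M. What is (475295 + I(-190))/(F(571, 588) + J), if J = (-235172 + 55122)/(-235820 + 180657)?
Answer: 26208217115/31678123 ≈ 827.33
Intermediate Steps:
J = 180050/55163 (J = -180050/(-55163) = -180050*(-1/55163) = 180050/55163 ≈ 3.2640)
(475295 + I(-190))/(F(571, 588) + J) = (475295 - 190)/(571 + 180050/55163) = 475105/(31678123/55163) = 475105*(55163/31678123) = 26208217115/31678123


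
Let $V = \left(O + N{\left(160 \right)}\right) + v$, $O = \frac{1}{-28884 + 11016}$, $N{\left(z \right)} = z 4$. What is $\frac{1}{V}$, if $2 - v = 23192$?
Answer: $- \frac{17868}{402923401} \approx -4.4346 \cdot 10^{-5}$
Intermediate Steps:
$N{\left(z \right)} = 4 z$
$v = -23190$ ($v = 2 - 23192 = -23190$)
$O = - \frac{1}{17868}$ ($O = \frac{1}{-17868} = - \frac{1}{17868} \approx -5.5966 \cdot 10^{-5}$)
$V = - \frac{402923401}{17868}$ ($V = \left(- \frac{1}{17868} + 4 \cdot 160\right) - 23190 = \left(- \frac{1}{17868} + 640\right) - 23190 = \frac{11435519}{17868} - 23190 = - \frac{402923401}{17868} \approx -22550.0$)
$\frac{1}{V} = \frac{1}{- \frac{402923401}{17868}} = - \frac{17868}{402923401}$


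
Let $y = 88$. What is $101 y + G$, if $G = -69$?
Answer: $8819$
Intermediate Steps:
$101 y + G = 101 \cdot 88 - 69 = 8888 - 69 = 8819$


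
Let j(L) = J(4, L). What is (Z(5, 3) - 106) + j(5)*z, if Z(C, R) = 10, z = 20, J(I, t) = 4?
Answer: -16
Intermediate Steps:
j(L) = 4
(Z(5, 3) - 106) + j(5)*z = (10 - 106) + 4*20 = -96 + 80 = -16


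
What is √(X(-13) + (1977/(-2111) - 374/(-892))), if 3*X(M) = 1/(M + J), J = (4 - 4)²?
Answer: I*√731948342776014/36718734 ≈ 0.7368*I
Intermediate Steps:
J = 0 (J = 0² = 0)
X(M) = 1/(3*M) (X(M) = 1/(3*(M + 0)) = 1/(3*M))
√(X(-13) + (1977/(-2111) - 374/(-892))) = √((⅓)/(-13) + (1977/(-2111) - 374/(-892))) = √((⅓)*(-1/13) + (1977*(-1/2111) - 374*(-1/892))) = √(-1/39 + (-1977/2111 + 187/446)) = √(-1/39 - 486985/941506) = √(-19933921/36718734) = I*√731948342776014/36718734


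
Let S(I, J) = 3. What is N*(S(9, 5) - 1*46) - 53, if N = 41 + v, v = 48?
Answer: -3880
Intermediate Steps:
N = 89 (N = 41 + 48 = 89)
N*(S(9, 5) - 1*46) - 53 = 89*(3 - 1*46) - 53 = 89*(3 - 46) - 53 = 89*(-43) - 53 = -3827 - 53 = -3880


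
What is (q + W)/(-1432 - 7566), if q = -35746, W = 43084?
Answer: -3669/4499 ≈ -0.81551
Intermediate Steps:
(q + W)/(-1432 - 7566) = (-35746 + 43084)/(-1432 - 7566) = 7338/(-8998) = 7338*(-1/8998) = -3669/4499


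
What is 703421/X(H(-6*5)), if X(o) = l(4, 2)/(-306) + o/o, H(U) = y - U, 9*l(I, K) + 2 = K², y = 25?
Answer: 968610717/1376 ≈ 7.0393e+5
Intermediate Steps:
l(I, K) = -2/9 + K²/9
H(U) = 25 - U
X(o) = 1376/1377 (X(o) = (-2/9 + (⅑)*2²)/(-306) + o/o = (-2/9 + (⅑)*4)*(-1/306) + 1 = (-2/9 + 4/9)*(-1/306) + 1 = (2/9)*(-1/306) + 1 = -1/1377 + 1 = 1376/1377)
703421/X(H(-6*5)) = 703421/(1376/1377) = 703421*(1377/1376) = 968610717/1376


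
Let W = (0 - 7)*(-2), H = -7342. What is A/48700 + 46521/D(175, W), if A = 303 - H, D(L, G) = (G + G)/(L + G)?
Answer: 1529262337/4870 ≈ 3.1402e+5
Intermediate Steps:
W = 14 (W = -7*(-2) = 14)
D(L, G) = 2*G/(G + L) (D(L, G) = (2*G)/(G + L) = 2*G/(G + L))
A = 7645 (A = 303 - 1*(-7342) = 303 + 7342 = 7645)
A/48700 + 46521/D(175, W) = 7645/48700 + 46521/((2*14/(14 + 175))) = 7645*(1/48700) + 46521/((2*14/189)) = 1529/9740 + 46521/((2*14*(1/189))) = 1529/9740 + 46521/(4/27) = 1529/9740 + 46521*(27/4) = 1529/9740 + 1256067/4 = 1529262337/4870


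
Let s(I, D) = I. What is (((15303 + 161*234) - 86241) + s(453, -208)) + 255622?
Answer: 222811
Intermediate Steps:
(((15303 + 161*234) - 86241) + s(453, -208)) + 255622 = (((15303 + 161*234) - 86241) + 453) + 255622 = (((15303 + 37674) - 86241) + 453) + 255622 = ((52977 - 86241) + 453) + 255622 = (-33264 + 453) + 255622 = -32811 + 255622 = 222811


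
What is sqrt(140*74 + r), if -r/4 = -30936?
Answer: 2*sqrt(33526) ≈ 366.20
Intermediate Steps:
r = 123744 (r = -4*(-30936) = 123744)
sqrt(140*74 + r) = sqrt(140*74 + 123744) = sqrt(10360 + 123744) = sqrt(134104) = 2*sqrt(33526)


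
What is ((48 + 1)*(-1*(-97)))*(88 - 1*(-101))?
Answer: 898317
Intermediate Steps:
((48 + 1)*(-1*(-97)))*(88 - 1*(-101)) = (49*97)*(88 + 101) = 4753*189 = 898317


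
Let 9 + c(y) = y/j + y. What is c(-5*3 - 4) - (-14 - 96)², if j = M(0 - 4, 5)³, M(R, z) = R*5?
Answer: -97023981/8000 ≈ -12128.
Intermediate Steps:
M(R, z) = 5*R
j = -8000 (j = (5*(0 - 4))³ = (5*(-4))³ = (-20)³ = -8000)
c(y) = -9 + 7999*y/8000 (c(y) = -9 + (y/(-8000) + y) = -9 + (-y/8000 + y) = -9 + 7999*y/8000)
c(-5*3 - 4) - (-14 - 96)² = (-9 + 7999*(-5*3 - 4)/8000) - (-14 - 96)² = (-9 + 7999*(-15 - 4)/8000) - 1*(-110)² = (-9 + (7999/8000)*(-19)) - 1*12100 = (-9 - 151981/8000) - 12100 = -223981/8000 - 12100 = -97023981/8000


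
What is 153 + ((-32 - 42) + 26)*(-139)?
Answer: 6825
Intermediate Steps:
153 + ((-32 - 42) + 26)*(-139) = 153 + (-74 + 26)*(-139) = 153 - 48*(-139) = 153 + 6672 = 6825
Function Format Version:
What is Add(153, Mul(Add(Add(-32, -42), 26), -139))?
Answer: 6825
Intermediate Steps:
Add(153, Mul(Add(Add(-32, -42), 26), -139)) = Add(153, Mul(Add(-74, 26), -139)) = Add(153, Mul(-48, -139)) = Add(153, 6672) = 6825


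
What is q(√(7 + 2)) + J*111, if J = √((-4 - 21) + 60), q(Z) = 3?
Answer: 3 + 111*√35 ≈ 659.68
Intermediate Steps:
J = √35 (J = √(-25 + 60) = √35 ≈ 5.9161)
q(√(7 + 2)) + J*111 = 3 + √35*111 = 3 + 111*√35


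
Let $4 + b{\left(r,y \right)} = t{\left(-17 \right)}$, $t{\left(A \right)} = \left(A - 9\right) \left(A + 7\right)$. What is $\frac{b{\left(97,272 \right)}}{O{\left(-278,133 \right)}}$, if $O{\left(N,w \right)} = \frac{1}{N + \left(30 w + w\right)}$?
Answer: $984320$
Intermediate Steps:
$t{\left(A \right)} = \left(-9 + A\right) \left(7 + A\right)$
$O{\left(N,w \right)} = \frac{1}{N + 31 w}$
$b{\left(r,y \right)} = 256$ ($b{\left(r,y \right)} = -4 - \left(29 - 289\right) = -4 + \left(-63 + 289 + 34\right) = -4 + 260 = 256$)
$\frac{b{\left(97,272 \right)}}{O{\left(-278,133 \right)}} = \frac{256}{\frac{1}{-278 + 31 \cdot 133}} = \frac{256}{\frac{1}{-278 + 4123}} = \frac{256}{\frac{1}{3845}} = 256 \frac{1}{\frac{1}{3845}} = 256 \cdot 3845 = 984320$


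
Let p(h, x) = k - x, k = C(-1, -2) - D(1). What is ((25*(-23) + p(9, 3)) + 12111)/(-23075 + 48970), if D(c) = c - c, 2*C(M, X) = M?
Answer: 4613/10358 ≈ 0.44536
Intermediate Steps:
C(M, X) = M/2
D(c) = 0
k = -½ (k = (½)*(-1) - 1*0 = -½ + 0 = -½ ≈ -0.50000)
p(h, x) = -½ - x
((25*(-23) + p(9, 3)) + 12111)/(-23075 + 48970) = ((25*(-23) + (-½ - 1*3)) + 12111)/(-23075 + 48970) = ((-575 + (-½ - 3)) + 12111)/25895 = ((-575 - 7/2) + 12111)*(1/25895) = (-1157/2 + 12111)*(1/25895) = (23065/2)*(1/25895) = 4613/10358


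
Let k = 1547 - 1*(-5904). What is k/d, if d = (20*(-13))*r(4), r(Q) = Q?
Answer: -7451/1040 ≈ -7.1644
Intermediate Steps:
d = -1040 (d = (20*(-13))*4 = -260*4 = -1040)
k = 7451 (k = 1547 + 5904 = 7451)
k/d = 7451/(-1040) = 7451*(-1/1040) = -7451/1040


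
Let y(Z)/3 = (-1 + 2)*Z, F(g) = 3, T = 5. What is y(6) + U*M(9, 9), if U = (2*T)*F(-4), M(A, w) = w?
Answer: 288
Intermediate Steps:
y(Z) = 3*Z (y(Z) = 3*((-1 + 2)*Z) = 3*(1*Z) = 3*Z)
U = 30 (U = (2*5)*3 = 10*3 = 30)
y(6) + U*M(9, 9) = 3*6 + 30*9 = 18 + 270 = 288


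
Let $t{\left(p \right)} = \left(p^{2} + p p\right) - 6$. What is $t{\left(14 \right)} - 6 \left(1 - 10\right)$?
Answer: $440$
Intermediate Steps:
$t{\left(p \right)} = -6 + 2 p^{2}$ ($t{\left(p \right)} = \left(p^{2} + p^{2}\right) - 6 = 2 p^{2} - 6 = -6 + 2 p^{2}$)
$t{\left(14 \right)} - 6 \left(1 - 10\right) = \left(-6 + 2 \cdot 14^{2}\right) - 6 \left(1 - 10\right) = \left(-6 + 2 \cdot 196\right) - 6 \left(-9\right) = \left(-6 + 392\right) - -54 = 386 + 54 = 440$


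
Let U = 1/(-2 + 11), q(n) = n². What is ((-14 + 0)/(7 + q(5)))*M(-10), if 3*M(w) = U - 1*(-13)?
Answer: -413/216 ≈ -1.9120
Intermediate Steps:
U = ⅑ (U = 1/9 = ⅑ ≈ 0.11111)
M(w) = 118/27 (M(w) = (⅑ - 1*(-13))/3 = (⅑ + 13)/3 = (⅓)*(118/9) = 118/27)
((-14 + 0)/(7 + q(5)))*M(-10) = ((-14 + 0)/(7 + 5²))*(118/27) = -14/(7 + 25)*(118/27) = -14/32*(118/27) = -14*1/32*(118/27) = -7/16*118/27 = -413/216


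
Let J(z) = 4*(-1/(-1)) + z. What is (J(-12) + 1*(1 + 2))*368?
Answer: -1840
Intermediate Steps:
J(z) = 4 + z (J(z) = 4*(-1*(-1)) + z = 4*1 + z = 4 + z)
(J(-12) + 1*(1 + 2))*368 = ((4 - 12) + 1*(1 + 2))*368 = (-8 + 1*3)*368 = (-8 + 3)*368 = -5*368 = -1840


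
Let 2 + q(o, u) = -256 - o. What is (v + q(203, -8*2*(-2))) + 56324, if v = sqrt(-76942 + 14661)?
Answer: 55863 + I*sqrt(62281) ≈ 55863.0 + 249.56*I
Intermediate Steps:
v = I*sqrt(62281) (v = sqrt(-62281) = I*sqrt(62281) ≈ 249.56*I)
q(o, u) = -258 - o (q(o, u) = -2 + (-256 - o) = -258 - o)
(v + q(203, -8*2*(-2))) + 56324 = (I*sqrt(62281) + (-258 - 1*203)) + 56324 = (I*sqrt(62281) + (-258 - 203)) + 56324 = (I*sqrt(62281) - 461) + 56324 = (-461 + I*sqrt(62281)) + 56324 = 55863 + I*sqrt(62281)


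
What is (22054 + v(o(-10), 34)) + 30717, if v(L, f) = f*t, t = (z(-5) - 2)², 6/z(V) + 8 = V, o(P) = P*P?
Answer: 8953115/169 ≈ 52977.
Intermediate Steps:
o(P) = P²
z(V) = 6/(-8 + V)
t = 1024/169 (t = (6/(-8 - 5) - 2)² = (6/(-13) - 2)² = (6*(-1/13) - 2)² = (-6/13 - 2)² = (-32/13)² = 1024/169 ≈ 6.0592)
v(L, f) = 1024*f/169 (v(L, f) = f*(1024/169) = 1024*f/169)
(22054 + v(o(-10), 34)) + 30717 = (22054 + (1024/169)*34) + 30717 = (22054 + 34816/169) + 30717 = 3761942/169 + 30717 = 8953115/169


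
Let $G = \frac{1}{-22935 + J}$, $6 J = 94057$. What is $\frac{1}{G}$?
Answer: $- \frac{43553}{6} \approx -7258.8$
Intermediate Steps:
$J = \frac{94057}{6}$ ($J = \frac{1}{6} \cdot 94057 = \frac{94057}{6} \approx 15676.0$)
$G = - \frac{6}{43553}$ ($G = \frac{1}{-22935 + \frac{94057}{6}} = \frac{1}{- \frac{43553}{6}} = - \frac{6}{43553} \approx -0.00013776$)
$\frac{1}{G} = \frac{1}{- \frac{6}{43553}} = - \frac{43553}{6}$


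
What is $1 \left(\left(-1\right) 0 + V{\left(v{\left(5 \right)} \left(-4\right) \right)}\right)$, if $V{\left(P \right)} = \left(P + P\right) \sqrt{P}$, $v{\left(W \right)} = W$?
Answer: $- 80 i \sqrt{5} \approx - 178.89 i$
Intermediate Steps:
$V{\left(P \right)} = 2 P^{\frac{3}{2}}$ ($V{\left(P \right)} = 2 P \sqrt{P} = 2 P^{\frac{3}{2}}$)
$1 \left(\left(-1\right) 0 + V{\left(v{\left(5 \right)} \left(-4\right) \right)}\right) = 1 \left(\left(-1\right) 0 + 2 \left(5 \left(-4\right)\right)^{\frac{3}{2}}\right) = 1 \left(0 + 2 \left(-20\right)^{\frac{3}{2}}\right) = 1 \left(0 + 2 \left(- 40 i \sqrt{5}\right)\right) = 1 \left(0 - 80 i \sqrt{5}\right) = 1 \left(- 80 i \sqrt{5}\right) = - 80 i \sqrt{5}$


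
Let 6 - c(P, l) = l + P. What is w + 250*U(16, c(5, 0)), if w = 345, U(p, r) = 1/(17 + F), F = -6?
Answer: 4045/11 ≈ 367.73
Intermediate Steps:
c(P, l) = 6 - P - l (c(P, l) = 6 - (l + P) = 6 - (P + l) = 6 + (-P - l) = 6 - P - l)
U(p, r) = 1/11 (U(p, r) = 1/(17 - 6) = 1/11)
w + 250*U(16, c(5, 0)) = 345 + 250*(1/11) = 345 + 250/11 = 4045/11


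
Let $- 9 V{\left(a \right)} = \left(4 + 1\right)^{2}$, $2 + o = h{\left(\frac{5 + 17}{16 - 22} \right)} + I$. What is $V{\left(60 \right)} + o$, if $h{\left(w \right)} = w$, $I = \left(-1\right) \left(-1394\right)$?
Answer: $\frac{12470}{9} \approx 1385.6$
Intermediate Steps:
$I = 1394$
$o = \frac{4165}{3}$ ($o = -2 + \left(\frac{5 + 17}{16 - 22} + 1394\right) = -2 + \left(\frac{22}{-6} + 1394\right) = -2 + \left(22 \left(- \frac{1}{6}\right) + 1394\right) = -2 + \left(- \frac{11}{3} + 1394\right) = -2 + \frac{4171}{3} = \frac{4165}{3} \approx 1388.3$)
$V{\left(a \right)} = - \frac{25}{9}$ ($V{\left(a \right)} = - \frac{\left(4 + 1\right)^{2}}{9} = - \frac{5^{2}}{9} = \left(- \frac{1}{9}\right) 25 = - \frac{25}{9}$)
$V{\left(60 \right)} + o = - \frac{25}{9} + \frac{4165}{3} = \frac{12470}{9}$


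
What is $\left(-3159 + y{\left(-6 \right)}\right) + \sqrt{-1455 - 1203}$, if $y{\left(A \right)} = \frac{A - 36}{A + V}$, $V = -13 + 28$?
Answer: $- \frac{9491}{3} + i \sqrt{2658} \approx -3163.7 + 51.556 i$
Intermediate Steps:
$V = 15$
$y{\left(A \right)} = \frac{-36 + A}{15 + A}$ ($y{\left(A \right)} = \frac{A - 36}{A + 15} = \frac{-36 + A}{15 + A}$)
$\left(-3159 + y{\left(-6 \right)}\right) + \sqrt{-1455 - 1203} = \left(-3159 + \frac{-36 - 6}{15 - 6}\right) + \sqrt{-1455 - 1203} = \left(-3159 + \frac{1}{9} \left(-42\right)\right) + \sqrt{-2658} = \left(-3159 + \frac{1}{9} \left(-42\right)\right) + i \sqrt{2658} = \left(-3159 - \frac{14}{3}\right) + i \sqrt{2658} = - \frac{9491}{3} + i \sqrt{2658}$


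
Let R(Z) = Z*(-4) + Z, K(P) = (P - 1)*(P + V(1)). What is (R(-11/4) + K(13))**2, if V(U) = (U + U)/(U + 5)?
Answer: 452929/16 ≈ 28308.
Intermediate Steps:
V(U) = 2*U/(5 + U) (V(U) = (2*U)/(5 + U) = 2*U/(5 + U))
K(P) = (-1 + P)*(1/3 + P) (K(P) = (P - 1)*(P + 2*1/(5 + 1)) = (-1 + P)*(P + 2*1/6) = (-1 + P)*(P + 2*1*(1/6)) = (-1 + P)*(P + 1/3) = (-1 + P)*(1/3 + P))
R(Z) = -3*Z (R(Z) = -4*Z + Z = -3*Z)
(R(-11/4) + K(13))**2 = (-(-33)/4 + (-1/3 + 13**2 - 2/3*13))**2 = (-(-33)/4 + (-1/3 + 169 - 26/3))**2 = (-3*(-11/4) + 160)**2 = (33/4 + 160)**2 = (673/4)**2 = 452929/16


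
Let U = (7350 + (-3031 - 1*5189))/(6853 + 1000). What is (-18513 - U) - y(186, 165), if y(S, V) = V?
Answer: -146677464/7853 ≈ -18678.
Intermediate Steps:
U = -870/7853 (U = (7350 + (-3031 - 5189))/7853 = (7350 - 8220)*(1/7853) = -870*1/7853 = -870/7853 ≈ -0.11079)
(-18513 - U) - y(186, 165) = (-18513 - 1*(-870/7853)) - 1*165 = (-18513 + 870/7853) - 165 = -145381719/7853 - 165 = -146677464/7853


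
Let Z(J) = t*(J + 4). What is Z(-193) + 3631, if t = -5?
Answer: 4576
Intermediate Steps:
Z(J) = -20 - 5*J (Z(J) = -5*(J + 4) = -5*(4 + J) = -20 - 5*J)
Z(-193) + 3631 = (-20 - 5*(-193)) + 3631 = (-20 + 965) + 3631 = 945 + 3631 = 4576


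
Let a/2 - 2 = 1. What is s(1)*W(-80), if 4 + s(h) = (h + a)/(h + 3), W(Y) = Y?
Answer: 180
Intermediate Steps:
a = 6 (a = 4 + 2*1 = 4 + 2 = 6)
s(h) = -4 + (6 + h)/(3 + h) (s(h) = -4 + (h + 6)/(h + 3) = -4 + (6 + h)/(3 + h))
s(1)*W(-80) = (3*(-2 - 1*1)/(3 + 1))*(-80) = (3*(-2 - 1)/4)*(-80) = (3*(¼)*(-3))*(-80) = -9/4*(-80) = 180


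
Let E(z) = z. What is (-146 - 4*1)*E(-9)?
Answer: 1350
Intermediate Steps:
(-146 - 4*1)*E(-9) = (-146 - 4*1)*(-9) = (-146 - 4)*(-9) = -150*(-9) = 1350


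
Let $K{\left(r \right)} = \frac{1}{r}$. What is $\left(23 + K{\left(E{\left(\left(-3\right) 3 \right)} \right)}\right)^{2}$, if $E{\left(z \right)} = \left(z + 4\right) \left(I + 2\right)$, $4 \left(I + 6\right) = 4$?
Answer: $\frac{119716}{225} \approx 532.07$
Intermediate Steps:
$I = -5$ ($I = -6 + \frac{1}{4} \cdot 4 = -6 + 1 = -5$)
$E{\left(z \right)} = -12 - 3 z$ ($E{\left(z \right)} = \left(z + 4\right) \left(-5 + 2\right) = \left(4 + z\right) \left(-3\right) = -12 - 3 z$)
$\left(23 + K{\left(E{\left(\left(-3\right) 3 \right)} \right)}\right)^{2} = \left(23 + \frac{1}{-12 - 3 \left(\left(-3\right) 3\right)}\right)^{2} = \left(23 + \frac{1}{-12 - -27}\right)^{2} = \left(23 + \frac{1}{-12 + 27}\right)^{2} = \left(23 + \frac{1}{15}\right)^{2} = \left(\frac{346}{15}\right)^{2} = \frac{119716}{225}$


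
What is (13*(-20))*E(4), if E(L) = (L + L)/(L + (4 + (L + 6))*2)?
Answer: -65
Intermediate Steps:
E(L) = 2*L/(20 + 3*L) (E(L) = (2*L)/(L + (4 + (6 + L))*2) = (2*L)/(L + (10 + L)*2) = (2*L)/(L + (20 + 2*L)) = (2*L)/(20 + 3*L) = 2*L/(20 + 3*L))
(13*(-20))*E(4) = (13*(-20))*(2*4/(20 + 3*4)) = -520*4/(20 + 12) = -520*4/32 = -260*¼ = -65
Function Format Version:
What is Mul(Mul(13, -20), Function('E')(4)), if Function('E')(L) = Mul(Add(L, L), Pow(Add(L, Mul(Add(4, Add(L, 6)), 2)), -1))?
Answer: -65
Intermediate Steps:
Function('E')(L) = Mul(2, L, Pow(Add(20, Mul(3, L)), -1)) (Function('E')(L) = Mul(Mul(2, L), Pow(Add(L, Mul(Add(4, Add(6, L)), 2)), -1)) = Mul(Mul(2, L), Pow(Add(L, Mul(Add(10, L), 2)), -1)) = Mul(Mul(2, L), Pow(Add(L, Add(20, Mul(2, L))), -1)) = Mul(Mul(2, L), Pow(Add(20, Mul(3, L)), -1)) = Mul(2, L, Pow(Add(20, Mul(3, L)), -1)))
Mul(Mul(13, -20), Function('E')(4)) = Mul(Mul(13, -20), Mul(2, 4, Pow(Add(20, Mul(3, 4)), -1))) = Mul(-260, Mul(2, 4, Pow(Add(20, 12), -1))) = Mul(-260, Mul(2, 4, Pow(32, -1))) = Mul(-260, Mul(2, 4, Rational(1, 32))) = Mul(-260, Rational(1, 4)) = -65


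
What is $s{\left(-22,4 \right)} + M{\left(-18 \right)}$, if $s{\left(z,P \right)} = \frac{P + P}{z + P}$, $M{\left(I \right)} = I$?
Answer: $- \frac{166}{9} \approx -18.444$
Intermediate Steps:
$s{\left(z,P \right)} = \frac{2 P}{P + z}$
$s{\left(-22,4 \right)} + M{\left(-18 \right)} = 2 \cdot 4 \frac{1}{4 - 22} - 18 = 2 \cdot 4 \frac{1}{-18} - 18 = 2 \cdot 4 \left(- \frac{1}{18}\right) - 18 = - \frac{4}{9} - 18 = - \frac{166}{9}$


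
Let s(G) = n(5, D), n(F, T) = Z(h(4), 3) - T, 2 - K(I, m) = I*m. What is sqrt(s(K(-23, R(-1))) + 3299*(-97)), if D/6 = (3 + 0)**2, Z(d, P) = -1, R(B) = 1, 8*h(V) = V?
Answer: 3*I*sqrt(35562) ≈ 565.74*I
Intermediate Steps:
h(V) = V/8
D = 54 (D = 6*(3 + 0)**2 = 6*3**2 = 6*9 = 54)
K(I, m) = 2 - I*m
n(F, T) = -1 - T
s(G) = -55 (s(G) = -1 - 1*54 = -1 - 54 = -55)
sqrt(s(K(-23, R(-1))) + 3299*(-97)) = sqrt(-55 + 3299*(-97)) = sqrt(-55 - 320003) = sqrt(-320058) = 3*I*sqrt(35562)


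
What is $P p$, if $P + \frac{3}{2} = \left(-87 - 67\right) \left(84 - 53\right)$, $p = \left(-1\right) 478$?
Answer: $2282689$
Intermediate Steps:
$p = -478$
$P = - \frac{9551}{2}$ ($P = - \frac{3}{2} + \left(-87 - 67\right) \left(84 - 53\right) = - \frac{3}{2} - 4774 = - \frac{9551}{2} \approx -4775.5$)
$P p = \left(- \frac{9551}{2}\right) \left(-478\right) = 2282689$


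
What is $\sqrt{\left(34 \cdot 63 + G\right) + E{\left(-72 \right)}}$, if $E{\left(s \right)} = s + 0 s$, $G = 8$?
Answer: $\sqrt{2078} \approx 45.585$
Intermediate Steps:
$E{\left(s \right)} = s$ ($E{\left(s \right)} = s + 0 = s$)
$\sqrt{\left(34 \cdot 63 + G\right) + E{\left(-72 \right)}} = \sqrt{\left(34 \cdot 63 + 8\right) - 72} = \sqrt{\left(2142 + 8\right) - 72} = \sqrt{2150 - 72} = \sqrt{2078}$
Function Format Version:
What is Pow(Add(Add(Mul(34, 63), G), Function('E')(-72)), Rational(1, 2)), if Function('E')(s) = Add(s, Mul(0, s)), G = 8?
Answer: Pow(2078, Rational(1, 2)) ≈ 45.585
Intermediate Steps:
Function('E')(s) = s (Function('E')(s) = Add(s, 0) = s)
Pow(Add(Add(Mul(34, 63), G), Function('E')(-72)), Rational(1, 2)) = Pow(Add(Add(Mul(34, 63), 8), -72), Rational(1, 2)) = Pow(Add(Add(2142, 8), -72), Rational(1, 2)) = Pow(Add(2150, -72), Rational(1, 2)) = Pow(2078, Rational(1, 2))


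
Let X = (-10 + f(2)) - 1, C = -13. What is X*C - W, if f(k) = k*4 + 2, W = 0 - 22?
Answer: 35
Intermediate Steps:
W = -22
f(k) = 2 + 4*k (f(k) = 4*k + 2 = 2 + 4*k)
X = -1 (X = (-10 + (2 + 4*2)) - 1 = (-10 + (2 + 8)) - 1 = (-10 + 10) - 1 = 0 - 1 = -1)
X*C - W = -1*(-13) - 1*(-22) = 13 + 22 = 35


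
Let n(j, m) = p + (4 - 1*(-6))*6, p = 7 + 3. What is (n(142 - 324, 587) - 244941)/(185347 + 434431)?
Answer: -244871/619778 ≈ -0.39509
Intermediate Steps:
p = 10
n(j, m) = 70 (n(j, m) = 10 + (4 - 1*(-6))*6 = 10 + (4 + 6)*6 = 10 + 10*6 = 10 + 60 = 70)
(n(142 - 324, 587) - 244941)/(185347 + 434431) = (70 - 244941)/(185347 + 434431) = -244871/619778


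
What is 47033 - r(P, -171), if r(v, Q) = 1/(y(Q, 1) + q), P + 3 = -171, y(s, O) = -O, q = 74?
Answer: 3433408/73 ≈ 47033.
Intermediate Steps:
P = -174 (P = -3 - 171 = -174)
r(v, Q) = 1/73 (r(v, Q) = 1/(-1*1 + 74) = 1/(-1 + 74) = 1/73)
47033 - r(P, -171) = 47033 - 1*1/73 = 47033 - 1/73 = 3433408/73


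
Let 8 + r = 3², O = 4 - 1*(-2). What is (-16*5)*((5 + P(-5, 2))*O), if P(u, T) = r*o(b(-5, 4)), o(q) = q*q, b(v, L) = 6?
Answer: -19680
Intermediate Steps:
O = 6 (O = 4 + 2 = 6)
o(q) = q²
r = 1 (r = -8 + 3² = -8 + 9 = 1)
P(u, T) = 36 (P(u, T) = 1*6² = 1*36 = 36)
(-16*5)*((5 + P(-5, 2))*O) = (-16*5)*((5 + 36)*6) = -3280*6 = -80*246 = -19680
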